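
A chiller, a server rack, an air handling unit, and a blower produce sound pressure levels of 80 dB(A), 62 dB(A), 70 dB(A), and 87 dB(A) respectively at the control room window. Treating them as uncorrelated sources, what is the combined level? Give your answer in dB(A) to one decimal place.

For uncorrelated sources the intensities add, so convert each level to linear form, sum, and take 10·log₁₀ of the total.
Σ 10^(L/10) = 10^(80/10) + 10^(62/10) + 10^(70/10) + 10^(87/10) = 6.128e+08.
L_total = 10·log₁₀(6.128e+08) = 87.87 dB(A).

87.9 dB(A)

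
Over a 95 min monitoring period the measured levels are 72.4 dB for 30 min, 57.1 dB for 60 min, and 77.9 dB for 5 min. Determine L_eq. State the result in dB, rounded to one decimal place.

69.6 dB

Weight each interval's intensity by its duration and average over T = 95 min:
Σ tᵢ·10^(Lᵢ/10) = 30·10^(72.4/10) + 60·10^(57.1/10) + 5·10^(77.9/10) = 8.604e+08.
L_eq = 10·log₁₀(8.604e+08/95) = 69.57 dB.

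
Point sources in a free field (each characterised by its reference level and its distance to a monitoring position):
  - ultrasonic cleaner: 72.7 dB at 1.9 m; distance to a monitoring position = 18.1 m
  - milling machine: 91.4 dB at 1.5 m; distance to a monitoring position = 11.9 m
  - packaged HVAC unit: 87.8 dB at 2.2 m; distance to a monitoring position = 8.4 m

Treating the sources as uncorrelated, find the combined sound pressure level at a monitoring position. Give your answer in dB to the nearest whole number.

78 dB

Apply inverse-square spreading to bring every level to the receiver, then sum 10^(L/10).
ultrasonic cleaner: 72.7 − 20·log₁₀(18.1/1.9) = 72.7 − 19.58 = 53.12 dB.
milling machine: 91.4 − 20·log₁₀(11.9/1.5) = 91.4 − 17.99 = 73.41 dB.
packaged HVAC unit: 87.8 − 20·log₁₀(8.4/2.2) = 87.8 − 11.64 = 76.16 dB.
Σ 10^(L/10) = 6.347e+07 → L_total = 10·log₁₀(6.347e+07) = 78.03 dB.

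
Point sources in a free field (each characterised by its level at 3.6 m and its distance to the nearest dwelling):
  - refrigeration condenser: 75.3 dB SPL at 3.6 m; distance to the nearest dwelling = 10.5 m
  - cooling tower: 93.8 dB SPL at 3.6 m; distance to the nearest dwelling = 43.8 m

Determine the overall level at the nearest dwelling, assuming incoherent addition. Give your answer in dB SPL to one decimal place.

73.1 dB SPL

Apply inverse-square spreading to bring every level to the receiver, then sum 10^(L/10).
refrigeration condenser: 75.3 − 20·log₁₀(10.5/3.6) = 75.3 − 9.30 = 66.00 dB SPL.
cooling tower: 93.8 − 20·log₁₀(43.8/3.6) = 93.8 − 21.70 = 72.10 dB SPL.
Σ 10^(L/10) = 2.019e+07 → L_total = 10·log₁₀(2.019e+07) = 73.05 dB SPL.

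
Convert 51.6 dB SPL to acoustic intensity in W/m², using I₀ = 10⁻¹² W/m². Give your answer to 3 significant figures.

I/I₀ = 10^(51.6/10) = 1.445e+05, so I = 1.445e+05 × 10⁻¹² W/m².

1.45e-07 W/m²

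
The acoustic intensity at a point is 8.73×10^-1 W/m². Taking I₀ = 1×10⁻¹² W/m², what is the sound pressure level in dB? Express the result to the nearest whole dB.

119 dB

I/I₀ = 8.73×10^-1/10⁻¹² = 8.73×10^11, and L = 10·log₁₀(I/I₀).
L = 10·(0.9410 + 11) = 119.41 dB.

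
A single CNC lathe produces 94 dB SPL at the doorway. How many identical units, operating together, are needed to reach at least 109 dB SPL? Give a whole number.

32

Need L₁ + 10·log₁₀ N ≥ 109, i.e. log₁₀ N ≥ 1.50.
N ≥ 10^(15.0/10) = 31.623, so N = 32.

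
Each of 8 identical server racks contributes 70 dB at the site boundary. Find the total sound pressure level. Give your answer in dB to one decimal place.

79.0 dB

L_total = L₁ + 10·log₁₀ N for N identical incoherent sources.
L_total = 70 + 10·log₁₀(8) = 70 + 9.031 = 79.03 dB.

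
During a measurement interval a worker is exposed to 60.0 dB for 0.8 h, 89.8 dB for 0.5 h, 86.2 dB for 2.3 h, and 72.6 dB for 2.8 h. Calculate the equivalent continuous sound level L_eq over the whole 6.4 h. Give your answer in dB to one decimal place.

Weight each interval's intensity by its duration and average over T = 6.4 h:
Σ tᵢ·10^(Lᵢ/10) = 0.8·10^(60.0/10) + 0.5·10^(89.8/10) + 2.3·10^(86.2/10) + 2.8·10^(72.6/10) = 1.488e+09.
L_eq = 10·log₁₀(1.488e+09/6.4) = 83.66 dB.

83.7 dB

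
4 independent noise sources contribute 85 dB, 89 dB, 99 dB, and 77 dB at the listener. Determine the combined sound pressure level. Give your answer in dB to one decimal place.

99.6 dB

Incoherent sources combine by intensity addition: L_total = 10·log₁₀(Σ 10^(L_i/10)).
Σ 10^(L/10) = 10^(85/10) + 10^(89/10) + 10^(99/10) + 10^(77/10) = 9.104e+09.
L_total = 10·log₁₀(9.104e+09) = 99.59 dB.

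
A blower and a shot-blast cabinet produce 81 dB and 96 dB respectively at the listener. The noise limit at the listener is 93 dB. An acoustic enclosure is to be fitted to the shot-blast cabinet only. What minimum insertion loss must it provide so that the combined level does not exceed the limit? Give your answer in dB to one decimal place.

3.3 dB

Everything except the shot-blast cabinet sums to 10^(81/10) = 1.259e+08 in linear terms, 81.00 dB.
To meet 93 dB overall, the treated shot-blast cabinet may contribute at most 10^(93/10) − 1.259e+08 = 1.869e+09, i.e. 92.72 dB.
Required insertion loss = 96 − 92.72 = 3.28 dB.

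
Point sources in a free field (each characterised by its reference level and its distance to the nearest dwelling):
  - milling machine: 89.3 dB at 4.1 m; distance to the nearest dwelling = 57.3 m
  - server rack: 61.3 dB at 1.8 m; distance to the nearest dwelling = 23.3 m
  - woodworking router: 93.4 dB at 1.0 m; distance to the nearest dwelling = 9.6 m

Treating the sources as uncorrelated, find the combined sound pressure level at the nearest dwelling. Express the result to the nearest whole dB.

Apply inverse-square spreading to bring every level to the receiver, then sum 10^(L/10).
milling machine: 89.3 − 20·log₁₀(57.3/4.1) = 89.3 − 22.91 = 66.39 dB.
server rack: 61.3 − 20·log₁₀(23.3/1.8) = 61.3 − 22.24 = 39.06 dB.
woodworking router: 93.4 − 20·log₁₀(9.6/1.0) = 93.4 − 19.65 = 73.75 dB.
Σ 10^(L/10) = 2.810e+07 → L_total = 10·log₁₀(2.810e+07) = 74.49 dB.

74 dB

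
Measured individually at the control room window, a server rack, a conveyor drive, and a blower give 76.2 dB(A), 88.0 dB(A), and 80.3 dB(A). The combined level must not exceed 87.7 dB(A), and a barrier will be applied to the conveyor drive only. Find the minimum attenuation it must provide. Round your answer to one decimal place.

1.6 dB

The untreated sources together contribute 10^(76.2/10) + 10^(80.3/10) = 1.488e+08, i.e. 81.73 dB(A).
The limit corresponds to 10^(87.7/10) = 5.888e+08; subtracting the fixed part leaves 4.400e+08 for the conveyor drive, i.e. 86.43 dB(A).
Required insertion loss = 88.0 − 86.43 = 1.57 dB.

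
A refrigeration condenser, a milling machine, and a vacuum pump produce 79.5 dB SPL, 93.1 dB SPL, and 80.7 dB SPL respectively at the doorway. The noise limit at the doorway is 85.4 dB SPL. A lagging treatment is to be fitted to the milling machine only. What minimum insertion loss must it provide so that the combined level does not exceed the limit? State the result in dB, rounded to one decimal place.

11.6 dB

The untreated sources together contribute 10^(79.5/10) + 10^(80.7/10) = 2.066e+08, i.e. 83.15 dB SPL.
To meet 85.4 dB SPL overall, the treated milling machine may contribute at most 10^(85.4/10) − 2.066e+08 = 1.401e+08, i.e. 81.47 dB SPL.
Required insertion loss = 93.1 − 81.47 = 11.63 dB.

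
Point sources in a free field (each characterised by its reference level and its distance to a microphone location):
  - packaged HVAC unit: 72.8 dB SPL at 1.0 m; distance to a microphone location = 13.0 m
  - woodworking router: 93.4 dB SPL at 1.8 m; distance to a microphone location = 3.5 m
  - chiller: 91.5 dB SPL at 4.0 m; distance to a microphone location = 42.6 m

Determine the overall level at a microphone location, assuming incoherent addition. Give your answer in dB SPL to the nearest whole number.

Propagate each source to the receiver with L = L_ref − 20·log₁₀(r/r_ref), then add intensities.
packaged HVAC unit: 72.8 − 20·log₁₀(13.0/1.0) = 72.8 − 22.28 = 50.52 dB SPL.
woodworking router: 93.4 − 20·log₁₀(3.5/1.8) = 93.4 − 5.78 = 87.62 dB SPL.
chiller: 91.5 − 20·log₁₀(42.6/4.0) = 91.5 − 20.55 = 70.95 dB SPL.
Σ 10^(L/10) = 5.912e+08 → L_total = 10·log₁₀(5.912e+08) = 87.72 dB SPL.

88 dB SPL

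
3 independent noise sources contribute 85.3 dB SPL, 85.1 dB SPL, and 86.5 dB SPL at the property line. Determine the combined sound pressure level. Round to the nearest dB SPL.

Incoherent sources combine by intensity addition: L_total = 10·log₁₀(Σ 10^(L_i/10)).
Σ 10^(L/10) = 10^(85.3/10) + 10^(85.1/10) + 10^(86.5/10) = 1.109e+09.
L_total = 10·log₁₀(1.109e+09) = 90.45 dB SPL.

90 dB SPL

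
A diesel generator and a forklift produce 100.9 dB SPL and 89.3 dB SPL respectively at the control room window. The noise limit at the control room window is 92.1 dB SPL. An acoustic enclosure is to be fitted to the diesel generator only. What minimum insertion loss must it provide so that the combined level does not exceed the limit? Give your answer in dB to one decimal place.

The untreated sources together contribute 10^(89.3/10) = 8.511e+08, i.e. 89.30 dB SPL.
The limit corresponds to 10^(92.1/10) = 1.622e+09; subtracting the fixed part leaves 7.707e+08 for the diesel generator, i.e. 88.87 dB SPL.
So the diesel generator must be reduced from 100.9 to 88.87 dB SPL: IL = 12.03 dB.

12.0 dB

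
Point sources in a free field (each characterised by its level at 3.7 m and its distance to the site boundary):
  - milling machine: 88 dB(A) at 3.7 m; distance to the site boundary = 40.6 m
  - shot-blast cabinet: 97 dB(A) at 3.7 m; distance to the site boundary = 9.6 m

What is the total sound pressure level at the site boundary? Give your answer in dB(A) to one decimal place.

First find each source's level at the receiver (point-source: −20·log₁₀(r/r_ref)), then combine on an intensity basis.
milling machine: 88 − 20·log₁₀(40.6/3.7) = 88 − 20.81 = 67.19 dB(A).
shot-blast cabinet: 97 − 20·log₁₀(9.6/3.7) = 97 − 8.28 = 88.72 dB(A).
Σ 10^(L/10) = 7.497e+08 → L_total = 10·log₁₀(7.497e+08) = 88.75 dB(A).

88.7 dB(A)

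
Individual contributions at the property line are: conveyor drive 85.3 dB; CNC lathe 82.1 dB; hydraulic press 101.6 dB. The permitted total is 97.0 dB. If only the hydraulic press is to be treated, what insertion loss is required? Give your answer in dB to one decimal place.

5.1 dB

The untreated sources together contribute 10^(85.3/10) + 10^(82.1/10) = 5.010e+08, i.e. 87.00 dB.
The limit corresponds to 10^(97.0/10) = 5.012e+09; subtracting the fixed part leaves 4.511e+09 for the hydraulic press, i.e. 96.54 dB.
Required insertion loss = 101.6 − 96.54 = 5.06 dB.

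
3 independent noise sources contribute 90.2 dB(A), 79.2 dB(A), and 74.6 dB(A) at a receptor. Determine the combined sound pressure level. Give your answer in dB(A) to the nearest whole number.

91 dB(A)

For uncorrelated sources the intensities add, so convert each level to linear form, sum, and take 10·log₁₀ of the total.
Σ 10^(L/10) = 10^(90.2/10) + 10^(79.2/10) + 10^(74.6/10) = 1.159e+09.
L_total = 10·log₁₀(1.159e+09) = 90.64 dB(A).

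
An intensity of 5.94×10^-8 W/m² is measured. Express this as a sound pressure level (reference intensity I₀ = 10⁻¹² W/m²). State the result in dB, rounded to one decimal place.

47.7 dB

I/I₀ = 5.94×10^-8/10⁻¹² = 5.94×10^4, and L = 10·log₁₀(I/I₀).
L = 10·(0.7738 + 4) = 47.74 dB.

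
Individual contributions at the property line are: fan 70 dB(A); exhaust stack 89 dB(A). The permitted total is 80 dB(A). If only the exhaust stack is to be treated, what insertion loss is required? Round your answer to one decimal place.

Everything except the exhaust stack sums to 10^(70/10) = 1.000e+07 in linear terms, 70.00 dB(A).
To meet 80 dB(A) overall, the treated exhaust stack may contribute at most 10^(80/10) − 1.000e+07 = 9.000e+07, i.e. 79.54 dB(A).
So the exhaust stack must be reduced from 89 to 79.54 dB(A): IL = 9.46 dB.

9.5 dB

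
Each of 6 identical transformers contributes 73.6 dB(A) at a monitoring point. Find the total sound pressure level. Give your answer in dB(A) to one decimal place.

With 6 equal, uncorrelated contributions the intensity is 6× that of one unit, giving a rise of 10·log₁₀ 6.
L_total = 73.6 + 10·log₁₀(6) = 73.6 + 7.782 = 81.38 dB(A).

81.4 dB(A)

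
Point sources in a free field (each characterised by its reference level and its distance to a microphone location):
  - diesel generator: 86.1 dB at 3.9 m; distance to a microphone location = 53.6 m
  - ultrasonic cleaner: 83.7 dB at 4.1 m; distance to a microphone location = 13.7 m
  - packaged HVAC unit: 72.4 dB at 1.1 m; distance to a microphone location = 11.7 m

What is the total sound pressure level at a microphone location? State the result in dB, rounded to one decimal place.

73.7 dB

Propagate each source to the receiver with L = L_ref − 20·log₁₀(r/r_ref), then add intensities.
diesel generator: 86.1 − 20·log₁₀(53.6/3.9) = 86.1 − 22.76 = 63.34 dB.
ultrasonic cleaner: 83.7 − 20·log₁₀(13.7/4.1) = 83.7 − 10.48 = 73.22 dB.
packaged HVAC unit: 72.4 − 20·log₁₀(11.7/1.1) = 72.4 − 20.54 = 51.86 dB.
Σ 10^(L/10) = 2.331e+07 → L_total = 10·log₁₀(2.331e+07) = 73.67 dB.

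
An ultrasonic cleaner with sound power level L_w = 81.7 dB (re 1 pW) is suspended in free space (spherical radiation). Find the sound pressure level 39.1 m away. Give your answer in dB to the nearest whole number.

Free-field spherical radiation: L_p = L_w − 10·log₁₀(4π·r²), r = 39.1 m.
4π·r² = 1.921e+04 m², 10·log₁₀ of that is 42.836 dB.
L_p = 81.7 − 42.836 = 38.86 dB.

39 dB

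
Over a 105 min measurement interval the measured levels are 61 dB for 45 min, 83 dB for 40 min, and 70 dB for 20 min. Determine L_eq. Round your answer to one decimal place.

Weight each interval's intensity by its duration and average over T = 105 min:
Σ tᵢ·10^(Lᵢ/10) = 45·10^(61/10) + 40·10^(83/10) + 20·10^(70/10) = 8.238e+09.
L_eq = 10·log₁₀(8.238e+09/105) = 78.95 dB.

78.9 dB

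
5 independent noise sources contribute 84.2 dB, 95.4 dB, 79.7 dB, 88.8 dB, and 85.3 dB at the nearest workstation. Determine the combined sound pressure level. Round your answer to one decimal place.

Incoherent sources combine by intensity addition: L_total = 10·log₁₀(Σ 10^(L_i/10)).
Σ 10^(L/10) = 10^(84.2/10) + 10^(95.4/10) + 10^(79.7/10) + 10^(88.8/10) + 10^(85.3/10) = 4.921e+09.
L_total = 10·log₁₀(4.921e+09) = 96.92 dB.

96.9 dB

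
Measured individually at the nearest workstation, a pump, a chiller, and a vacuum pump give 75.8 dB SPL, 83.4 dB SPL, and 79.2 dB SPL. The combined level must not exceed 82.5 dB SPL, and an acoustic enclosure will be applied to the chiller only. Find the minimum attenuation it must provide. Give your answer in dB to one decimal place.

5.9 dB

Everything except the chiller sums to 10^(75.8/10) + 10^(79.2/10) = 1.212e+08 in linear terms, 80.83 dB SPL.
The limit corresponds to 10^(82.5/10) = 1.778e+08; subtracting the fixed part leaves 5.663e+07 for the chiller, i.e. 77.53 dB SPL.
So the chiller must be reduced from 83.4 to 77.53 dB SPL: IL = 5.87 dB.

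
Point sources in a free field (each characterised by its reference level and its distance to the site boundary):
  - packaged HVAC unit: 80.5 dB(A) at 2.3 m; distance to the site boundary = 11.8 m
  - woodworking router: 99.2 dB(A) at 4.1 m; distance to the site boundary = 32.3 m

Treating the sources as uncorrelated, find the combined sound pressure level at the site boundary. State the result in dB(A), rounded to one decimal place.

First find each source's level at the receiver (point-source: −20·log₁₀(r/r_ref)), then combine on an intensity basis.
packaged HVAC unit: 80.5 − 20·log₁₀(11.8/2.3) = 80.5 − 14.20 = 66.30 dB(A).
woodworking router: 99.2 − 20·log₁₀(32.3/4.1) = 99.2 − 17.93 = 81.27 dB(A).
Σ 10^(L/10) = 1.383e+08 → L_total = 10·log₁₀(1.383e+08) = 81.41 dB(A).

81.4 dB(A)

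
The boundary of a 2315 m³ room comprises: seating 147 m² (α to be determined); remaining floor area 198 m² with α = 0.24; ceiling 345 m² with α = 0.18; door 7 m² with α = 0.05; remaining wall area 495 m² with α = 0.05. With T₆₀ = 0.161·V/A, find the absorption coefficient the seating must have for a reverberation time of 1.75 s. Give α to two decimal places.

0.53

A = 0.161·V/T₆₀ = 0.161·2315/1.75 = 212.98 m² sabins.
Absorption from the other surfaces = 198·0.24 + 345·0.18 + 7·0.05 + 495·0.05 = 134.72 m², so the seating must supply 78.26 m² over 147 m².
α = 78.26/147 = 0.532.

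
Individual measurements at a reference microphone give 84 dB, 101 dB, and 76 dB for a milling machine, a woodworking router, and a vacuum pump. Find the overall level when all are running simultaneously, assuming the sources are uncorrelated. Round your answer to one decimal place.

101.1 dB

Incoherent sources combine by intensity addition: L_total = 10·log₁₀(Σ 10^(L_i/10)).
Σ 10^(L/10) = 10^(84/10) + 10^(101/10) + 10^(76/10) = 1.288e+10.
L_total = 10·log₁₀(1.288e+10) = 101.10 dB.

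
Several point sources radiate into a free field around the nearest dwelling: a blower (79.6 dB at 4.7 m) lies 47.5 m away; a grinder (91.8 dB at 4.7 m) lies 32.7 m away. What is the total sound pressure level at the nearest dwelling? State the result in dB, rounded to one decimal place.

First find each source's level at the receiver (point-source: −20·log₁₀(r/r_ref)), then combine on an intensity basis.
blower: 79.6 − 20·log₁₀(47.5/4.7) = 79.6 − 20.09 = 59.51 dB.
grinder: 91.8 − 20·log₁₀(32.7/4.7) = 91.8 − 16.85 = 74.95 dB.
Σ 10^(L/10) = 3.216e+07 → L_total = 10·log₁₀(3.216e+07) = 75.07 dB.

75.1 dB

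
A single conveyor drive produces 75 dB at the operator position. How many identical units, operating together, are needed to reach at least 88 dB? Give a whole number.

20

Need L₁ + 10·log₁₀ N ≥ 88, i.e. log₁₀ N ≥ 1.30.
N ≥ 10^(13.0/10) = 19.953, so N = 20.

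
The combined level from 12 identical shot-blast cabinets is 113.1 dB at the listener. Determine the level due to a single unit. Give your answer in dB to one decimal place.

Dividing the total intensity by 12 lowers the level by 10·log₁₀ 12 = 10.792 dB: L₁ = 113.1 − 10.792.

102.3 dB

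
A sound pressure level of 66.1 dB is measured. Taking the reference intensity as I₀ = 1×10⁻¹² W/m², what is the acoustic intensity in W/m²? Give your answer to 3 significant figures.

I = I₀·10^(L/10) = 10⁻¹² × 10^(66.1/10) = 10^(-5.390).

4.07e-06 W/m²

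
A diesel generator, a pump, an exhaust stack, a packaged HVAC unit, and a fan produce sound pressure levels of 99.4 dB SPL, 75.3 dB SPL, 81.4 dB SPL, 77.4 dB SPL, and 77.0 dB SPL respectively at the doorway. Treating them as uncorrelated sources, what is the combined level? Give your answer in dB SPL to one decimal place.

99.5 dB SPL

For uncorrelated sources the intensities add, so convert each level to linear form, sum, and take 10·log₁₀ of the total.
Σ 10^(L/10) = 10^(99.4/10) + 10^(75.3/10) + 10^(81.4/10) + 10^(77.4/10) + 10^(77.0/10) = 8.987e+09.
L_total = 10·log₁₀(8.987e+09) = 99.54 dB SPL.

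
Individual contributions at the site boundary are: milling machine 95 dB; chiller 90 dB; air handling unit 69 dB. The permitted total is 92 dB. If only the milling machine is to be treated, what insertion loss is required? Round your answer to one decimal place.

Fixed contribution from the other sources: Σ 10^(L/10) = 10^(90/10) + 10^(69/10) = 1.008e+09 (90.03 dB).
To meet 92 dB overall, the treated milling machine may contribute at most 10^(92/10) − 1.008e+09 = 5.769e+08, i.e. 87.61 dB.
So the milling machine must be reduced from 95 to 87.61 dB: IL = 7.39 dB.

7.4 dB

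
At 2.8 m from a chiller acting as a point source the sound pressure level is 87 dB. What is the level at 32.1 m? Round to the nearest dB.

Point-source attenuation: ΔL = 20·log₁₀(r₂/r₁) = 20·log₁₀(32.1/2.8) = 21.187 dB.
L₂ = 87 − 20·log₁₀(32.1/2.8) = 87 − 21.187 = 65.81 dB.

66 dB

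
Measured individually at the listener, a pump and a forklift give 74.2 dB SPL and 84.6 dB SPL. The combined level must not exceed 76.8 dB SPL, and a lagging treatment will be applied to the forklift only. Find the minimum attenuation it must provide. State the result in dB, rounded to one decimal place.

11.3 dB

The untreated sources together contribute 10^(74.2/10) = 2.630e+07, i.e. 74.20 dB SPL.
The limit corresponds to 10^(76.8/10) = 4.786e+07; subtracting the fixed part leaves 2.156e+07 for the forklift, i.e. 73.34 dB SPL.
Required insertion loss = 84.6 − 73.34 = 11.26 dB.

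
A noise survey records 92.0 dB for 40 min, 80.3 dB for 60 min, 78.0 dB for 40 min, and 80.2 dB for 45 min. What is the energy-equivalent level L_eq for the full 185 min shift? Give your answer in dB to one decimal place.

86.2 dB

L_eq = 10·log₁₀[(1/T)·Σ tᵢ·10^(Lᵢ/10)] with T = 185 min.
Σ tᵢ·10^(Lᵢ/10) = 40·10^(92.0/10) + 60·10^(80.3/10) + 40·10^(78.0/10) + 45·10^(80.2/10) = 7.706e+10.
L_eq = 10·log₁₀(7.706e+10/185) = 86.20 dB.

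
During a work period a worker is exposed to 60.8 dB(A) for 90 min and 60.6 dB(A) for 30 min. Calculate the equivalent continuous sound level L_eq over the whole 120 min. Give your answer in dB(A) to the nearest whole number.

61 dB(A)

The energy average is taken in the linear domain: L_eq = 10·log₁₀[(Σ tᵢ·10^(Lᵢ/10))/T], T = 120 min.
Σ tᵢ·10^(Lᵢ/10) = 90·10^(60.8/10) + 30·10^(60.6/10) = 1.426e+08.
L_eq = 10·log₁₀(1.426e+08/120) = 60.75 dB(A).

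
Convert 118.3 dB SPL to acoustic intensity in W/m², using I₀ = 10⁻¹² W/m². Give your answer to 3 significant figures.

0.676 W/m²

I/I₀ = 10^(118.3/10) = 6.761e+11, so I = 6.761e+11 × 10⁻¹² W/m².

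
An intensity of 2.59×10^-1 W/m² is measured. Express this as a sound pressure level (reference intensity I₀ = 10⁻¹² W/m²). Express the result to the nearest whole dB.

Dividing by I₀ shifts the exponent by 12: I/I₀ = 2.59×10^11.
L = 10·(0.4133 + 11) = 114.13 dB.

114 dB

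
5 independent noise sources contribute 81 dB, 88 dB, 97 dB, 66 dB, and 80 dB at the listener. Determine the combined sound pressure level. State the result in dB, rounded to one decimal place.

97.7 dB

For uncorrelated sources the intensities add, so convert each level to linear form, sum, and take 10·log₁₀ of the total.
Σ 10^(L/10) = 10^(81/10) + 10^(88/10) + 10^(97/10) + 10^(66/10) + 10^(80/10) = 5.873e+09.
L_total = 10·log₁₀(5.873e+09) = 97.69 dB.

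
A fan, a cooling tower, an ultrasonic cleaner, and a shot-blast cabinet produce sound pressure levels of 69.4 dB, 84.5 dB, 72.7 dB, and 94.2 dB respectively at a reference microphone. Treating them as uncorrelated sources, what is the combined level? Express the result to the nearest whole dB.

For uncorrelated sources the intensities add, so convert each level to linear form, sum, and take 10·log₁₀ of the total.
Σ 10^(L/10) = 10^(69.4/10) + 10^(84.5/10) + 10^(72.7/10) + 10^(94.2/10) = 2.939e+09.
L_total = 10·log₁₀(2.939e+09) = 94.68 dB.

95 dB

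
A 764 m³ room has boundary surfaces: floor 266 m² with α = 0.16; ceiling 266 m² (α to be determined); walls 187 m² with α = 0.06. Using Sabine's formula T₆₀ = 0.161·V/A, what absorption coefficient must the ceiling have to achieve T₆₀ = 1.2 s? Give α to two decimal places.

A = 0.161·V/T₆₀ = 0.161·764/1.2 = 102.50 m² sabins.
Absorption from the other surfaces = 266·0.16 + 187·0.06 = 53.78 m², so the ceiling must supply 48.72 m² over 266 m².
α = 48.72/266 = 0.183.

0.18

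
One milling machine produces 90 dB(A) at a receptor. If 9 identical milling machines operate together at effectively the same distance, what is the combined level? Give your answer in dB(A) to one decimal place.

With 9 equal, uncorrelated contributions the intensity is 9× that of one unit, giving a rise of 10·log₁₀ 9.
L_total = 90 + 10·log₁₀(9) = 90 + 9.542 = 99.54 dB(A).

99.5 dB(A)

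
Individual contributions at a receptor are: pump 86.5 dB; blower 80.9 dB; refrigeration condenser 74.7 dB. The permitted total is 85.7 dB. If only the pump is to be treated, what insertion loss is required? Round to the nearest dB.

Fixed contribution from the other sources: Σ 10^(L/10) = 10^(80.9/10) + 10^(74.7/10) = 1.525e+08 (81.83 dB).
The limit corresponds to 10^(85.7/10) = 3.715e+08; subtracting the fixed part leaves 2.190e+08 for the pump, i.e. 83.40 dB.
Required insertion loss = 86.5 − 83.40 = 3.10 dB.

3 dB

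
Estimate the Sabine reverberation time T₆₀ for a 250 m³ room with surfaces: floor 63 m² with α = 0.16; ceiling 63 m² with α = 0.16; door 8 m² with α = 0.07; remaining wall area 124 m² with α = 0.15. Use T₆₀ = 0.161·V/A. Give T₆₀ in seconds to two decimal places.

Summing Sᵢαᵢ: 63·0.16 + 63·0.16 + 8·0.07 + 124·0.15 = 39.32 m².
T₆₀ = 0.161·V/A = 0.161·250/39.32 = 1.024 s.

1.02 s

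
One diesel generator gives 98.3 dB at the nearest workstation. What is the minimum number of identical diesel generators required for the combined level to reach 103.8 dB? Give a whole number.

4

The shortfall is 103.8 − 98.3 = 5.5 dB, and N units add 10·log₁₀ N, so need 10·log₁₀ N ≥ 5.5.
N ≥ 10^(5.5/10) = 3.548, so N = 4.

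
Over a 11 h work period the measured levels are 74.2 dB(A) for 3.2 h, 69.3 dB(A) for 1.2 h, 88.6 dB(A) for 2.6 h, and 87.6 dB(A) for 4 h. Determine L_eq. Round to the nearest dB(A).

Weight each interval's intensity by its duration and average over T = 11 h:
Σ tᵢ·10^(Lᵢ/10) = 3.2·10^(74.2/10) + 1.2·10^(69.3/10) + 2.6·10^(88.6/10) + 4·10^(87.6/10) = 4.280e+09.
L_eq = 10·log₁₀(4.280e+09/11) = 85.90 dB(A).

86 dB(A)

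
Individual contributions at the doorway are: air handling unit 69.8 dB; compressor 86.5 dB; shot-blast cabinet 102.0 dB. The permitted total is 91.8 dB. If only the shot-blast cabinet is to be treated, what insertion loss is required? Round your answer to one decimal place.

Fixed contribution from the other sources: Σ 10^(L/10) = 10^(69.8/10) + 10^(86.5/10) = 4.562e+08 (86.59 dB).
To meet 91.8 dB overall, the treated shot-blast cabinet may contribute at most 10^(91.8/10) − 4.562e+08 = 1.057e+09, i.e. 90.24 dB.
Required insertion loss = 102.0 − 90.24 = 11.76 dB.

11.8 dB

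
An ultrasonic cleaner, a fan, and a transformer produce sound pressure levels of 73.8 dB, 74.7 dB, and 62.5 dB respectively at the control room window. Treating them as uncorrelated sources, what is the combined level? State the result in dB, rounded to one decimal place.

77.4 dB

For uncorrelated sources the intensities add, so convert each level to linear form, sum, and take 10·log₁₀ of the total.
Σ 10^(L/10) = 10^(73.8/10) + 10^(74.7/10) + 10^(62.5/10) = 5.528e+07.
L_total = 10·log₁₀(5.528e+07) = 77.43 dB.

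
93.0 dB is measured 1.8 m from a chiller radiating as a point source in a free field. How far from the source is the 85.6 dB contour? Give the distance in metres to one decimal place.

The 7.4 dB drop corresponds to a distance ratio of 10^(7.4/20) for a point source.
r₂ = 1.8·10^((93.0−85.6)/20) = 1.8·10^(7.4/20) = 4.22 m.

4.2 m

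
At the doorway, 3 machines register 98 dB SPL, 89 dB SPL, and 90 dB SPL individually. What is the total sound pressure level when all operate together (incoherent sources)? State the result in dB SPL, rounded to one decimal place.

Incoherent sources combine by intensity addition: L_total = 10·log₁₀(Σ 10^(L_i/10)).
Σ 10^(L/10) = 10^(98/10) + 10^(89/10) + 10^(90/10) = 8.104e+09.
L_total = 10·log₁₀(8.104e+09) = 99.09 dB SPL.

99.1 dB SPL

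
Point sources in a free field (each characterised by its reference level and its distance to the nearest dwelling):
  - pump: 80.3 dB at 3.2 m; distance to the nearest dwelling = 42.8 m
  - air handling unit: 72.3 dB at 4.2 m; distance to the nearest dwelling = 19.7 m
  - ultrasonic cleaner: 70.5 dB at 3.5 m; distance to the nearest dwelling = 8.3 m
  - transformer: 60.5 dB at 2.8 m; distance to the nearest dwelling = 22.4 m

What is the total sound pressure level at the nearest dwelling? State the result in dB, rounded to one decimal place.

65.3 dB

First find each source's level at the receiver (point-source: −20·log₁₀(r/r_ref)), then combine on an intensity basis.
pump: 80.3 − 20·log₁₀(42.8/3.2) = 80.3 − 22.53 = 57.77 dB.
air handling unit: 72.3 − 20·log₁₀(19.7/4.2) = 72.3 − 13.42 = 58.88 dB.
ultrasonic cleaner: 70.5 − 20·log₁₀(8.3/3.5) = 70.5 − 7.50 = 63.00 dB.
transformer: 60.5 − 20·log₁₀(22.4/2.8) = 60.5 − 18.06 = 42.44 dB.
Σ 10^(L/10) = 3.384e+06 → L_total = 10·log₁₀(3.384e+06) = 65.29 dB.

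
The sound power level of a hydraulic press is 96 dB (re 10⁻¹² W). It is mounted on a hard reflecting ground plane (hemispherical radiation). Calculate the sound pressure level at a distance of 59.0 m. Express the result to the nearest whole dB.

Free-field hemispherical radiation: L_p = L_w − 10·log₁₀(2π·r²), r = 59.0 m.
2π·r² = 2.187e+04 m², 10·log₁₀ of that is 43.399 dB.
L_p = 96 − 43.399 = 52.60 dB.

53 dB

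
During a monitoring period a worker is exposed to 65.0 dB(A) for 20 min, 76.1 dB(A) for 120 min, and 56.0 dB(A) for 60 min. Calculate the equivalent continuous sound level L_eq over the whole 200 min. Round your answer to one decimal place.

L_eq = 10·log₁₀[(1/T)·Σ tᵢ·10^(Lᵢ/10)] with T = 200 min.
Σ tᵢ·10^(Lᵢ/10) = 20·10^(65.0/10) + 120·10^(76.1/10) + 60·10^(56.0/10) = 4.976e+09.
L_eq = 10·log₁₀(4.976e+09/200) = 73.96 dB(A).

74.0 dB(A)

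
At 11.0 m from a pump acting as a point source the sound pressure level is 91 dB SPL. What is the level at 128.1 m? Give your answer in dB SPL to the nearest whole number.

70 dB SPL

Point-source attenuation: ΔL = 20·log₁₀(r₂/r₁) = 20·log₁₀(128.1/11.0) = 21.323 dB.
L₂ = 91 − 20·log₁₀(128.1/11.0) = 91 − 21.323 = 69.68 dB SPL.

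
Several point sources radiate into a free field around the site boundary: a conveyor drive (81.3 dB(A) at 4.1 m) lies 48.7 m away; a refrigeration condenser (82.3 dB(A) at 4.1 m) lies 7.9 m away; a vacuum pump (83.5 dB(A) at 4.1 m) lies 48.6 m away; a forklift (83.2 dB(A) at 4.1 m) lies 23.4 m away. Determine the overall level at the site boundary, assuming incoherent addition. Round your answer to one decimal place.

First find each source's level at the receiver (point-source: −20·log₁₀(r/r_ref)), then combine on an intensity basis.
conveyor drive: 81.3 − 20·log₁₀(48.7/4.1) = 81.3 − 21.49 = 59.81 dB(A).
refrigeration condenser: 82.3 − 20·log₁₀(7.9/4.1) = 82.3 − 5.70 = 76.60 dB(A).
vacuum pump: 83.5 − 20·log₁₀(48.6/4.1) = 83.5 − 21.48 = 62.02 dB(A).
forklift: 83.2 − 20·log₁₀(23.4/4.1) = 83.2 − 15.13 = 68.07 dB(A).
Σ 10^(L/10) = 5.471e+07 → L_total = 10·log₁₀(5.471e+07) = 77.38 dB(A).

77.4 dB(A)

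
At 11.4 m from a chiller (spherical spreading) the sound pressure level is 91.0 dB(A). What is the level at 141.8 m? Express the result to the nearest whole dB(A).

69 dB(A)

Point-source attenuation: ΔL = 20·log₁₀(r₂/r₁) = 20·log₁₀(141.8/11.4) = 21.895 dB.
L₂ = 91.0 − 20·log₁₀(141.8/11.4) = 91.0 − 21.895 = 69.10 dB(A).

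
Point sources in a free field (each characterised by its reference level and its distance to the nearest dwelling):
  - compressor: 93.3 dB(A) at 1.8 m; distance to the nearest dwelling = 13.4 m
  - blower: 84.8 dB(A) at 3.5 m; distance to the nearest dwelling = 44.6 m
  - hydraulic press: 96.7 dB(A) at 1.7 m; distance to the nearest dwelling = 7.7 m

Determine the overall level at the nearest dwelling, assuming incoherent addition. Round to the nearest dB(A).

First find each source's level at the receiver (point-source: −20·log₁₀(r/r_ref)), then combine on an intensity basis.
compressor: 93.3 − 20·log₁₀(13.4/1.8) = 93.3 − 17.44 = 75.86 dB(A).
blower: 84.8 − 20·log₁₀(44.6/3.5) = 84.8 − 22.11 = 62.69 dB(A).
hydraulic press: 96.7 − 20·log₁₀(7.7/1.7) = 96.7 − 13.12 = 83.58 dB(A).
Σ 10^(L/10) = 2.684e+08 → L_total = 10·log₁₀(2.684e+08) = 84.29 dB(A).

84 dB(A)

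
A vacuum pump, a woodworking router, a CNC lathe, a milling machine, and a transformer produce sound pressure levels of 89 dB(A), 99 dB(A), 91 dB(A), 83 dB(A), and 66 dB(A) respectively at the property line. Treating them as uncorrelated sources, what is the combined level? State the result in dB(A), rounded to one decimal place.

Incoherent sources combine by intensity addition: L_total = 10·log₁₀(Σ 10^(L_i/10)).
Σ 10^(L/10) = 10^(89/10) + 10^(99/10) + 10^(91/10) + 10^(83/10) + 10^(66/10) = 1.020e+10.
L_total = 10·log₁₀(1.020e+10) = 100.09 dB(A).

100.1 dB(A)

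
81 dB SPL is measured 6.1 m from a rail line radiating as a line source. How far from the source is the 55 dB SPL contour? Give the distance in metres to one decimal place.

2428.5 m

Line-source spreading drops the level by 10·log₁₀(r₂/r₁); inverting, r₂/r₁ = 10^(ΔL/10).
r₂ = 6.1·10^((81−55)/10) = 6.1·10^(26.0/10) = 2428.45 m.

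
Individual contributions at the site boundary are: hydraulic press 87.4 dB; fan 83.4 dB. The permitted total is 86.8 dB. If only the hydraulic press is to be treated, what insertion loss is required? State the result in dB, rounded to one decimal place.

3.3 dB

Everything except the hydraulic press sums to 10^(83.4/10) = 2.188e+08 in linear terms, 83.40 dB.
The limit corresponds to 10^(86.8/10) = 4.786e+08; subtracting the fixed part leaves 2.599e+08 for the hydraulic press, i.e. 84.15 dB.
Required insertion loss = 87.4 − 84.15 = 3.25 dB.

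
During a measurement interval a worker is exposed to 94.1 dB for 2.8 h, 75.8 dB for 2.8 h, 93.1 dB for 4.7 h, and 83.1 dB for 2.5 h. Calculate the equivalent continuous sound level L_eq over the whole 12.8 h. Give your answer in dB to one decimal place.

Weight each interval's intensity by its duration and average over T = 12.8 h:
Σ tᵢ·10^(Lᵢ/10) = 2.8·10^(94.1/10) + 2.8·10^(75.8/10) + 4.7·10^(93.1/10) + 2.5·10^(83.1/10) = 1.741e+10.
L_eq = 10·log₁₀(1.741e+10/12.8) = 91.34 dB.

91.3 dB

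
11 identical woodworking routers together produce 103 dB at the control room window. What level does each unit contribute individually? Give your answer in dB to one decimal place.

92.6 dB

11 equal contributions raise the level by 10·log₁₀ 11 = 10.414 dB, so each unit alone gives 103 − 10.414.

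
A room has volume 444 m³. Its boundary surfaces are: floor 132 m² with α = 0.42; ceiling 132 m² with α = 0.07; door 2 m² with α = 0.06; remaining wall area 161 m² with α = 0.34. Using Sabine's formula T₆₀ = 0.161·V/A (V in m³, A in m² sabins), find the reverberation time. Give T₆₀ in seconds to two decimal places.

0.60 s

A = Σ Sᵢαᵢ = 132·0.42 + 132·0.07 + 2·0.06 + 161·0.34 = 119.54 m².
T₆₀ = 0.161 × 444 / 119.54 = 0.598 s.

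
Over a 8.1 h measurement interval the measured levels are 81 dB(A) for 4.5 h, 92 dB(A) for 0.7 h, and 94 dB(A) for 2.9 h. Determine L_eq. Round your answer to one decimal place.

L_eq = 10·log₁₀[(1/T)·Σ tᵢ·10^(Lᵢ/10)] with T = 8.1 h.
Σ tᵢ·10^(Lᵢ/10) = 4.5·10^(81/10) + 0.7·10^(92/10) + 2.9·10^(94/10) = 8.960e+09.
L_eq = 10·log₁₀(8.960e+09/8.1) = 90.44 dB(A).

90.4 dB(A)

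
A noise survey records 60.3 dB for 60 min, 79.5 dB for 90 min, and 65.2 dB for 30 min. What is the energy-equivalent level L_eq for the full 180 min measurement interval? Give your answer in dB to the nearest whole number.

The energy average is taken in the linear domain: L_eq = 10·log₁₀[(Σ tᵢ·10^(Lᵢ/10))/T], T = 180 min.
Σ tᵢ·10^(Lᵢ/10) = 60·10^(60.3/10) + 90·10^(79.5/10) + 30·10^(65.2/10) = 8.185e+09.
L_eq = 10·log₁₀(8.185e+09/180) = 76.58 dB.

77 dB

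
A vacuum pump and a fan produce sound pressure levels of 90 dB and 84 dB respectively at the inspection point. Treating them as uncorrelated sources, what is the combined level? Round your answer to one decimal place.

91.0 dB

Incoherent sources combine by intensity addition: L_total = 10·log₁₀(Σ 10^(L_i/10)).
Σ 10^(L/10) = 10^(90/10) + 10^(84/10) = 1.251e+09.
L_total = 10·log₁₀(1.251e+09) = 90.97 dB.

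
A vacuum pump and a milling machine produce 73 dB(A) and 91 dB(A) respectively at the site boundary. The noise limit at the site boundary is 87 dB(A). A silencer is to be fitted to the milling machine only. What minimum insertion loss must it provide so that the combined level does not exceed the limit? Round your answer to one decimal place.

4.2 dB

The untreated sources together contribute 10^(73/10) = 1.995e+07, i.e. 73.00 dB(A).
To meet 87 dB(A) overall, the treated milling machine may contribute at most 10^(87/10) − 1.995e+07 = 4.812e+08, i.e. 86.82 dB(A).
Required insertion loss = 91 − 86.82 = 4.18 dB.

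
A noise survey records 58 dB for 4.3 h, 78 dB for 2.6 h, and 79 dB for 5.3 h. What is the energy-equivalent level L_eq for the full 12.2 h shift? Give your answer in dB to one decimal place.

L_eq = 10·log₁₀[(1/T)·Σ tᵢ·10^(Lᵢ/10)] with T = 12.2 h.
Σ tᵢ·10^(Lᵢ/10) = 4.3·10^(58/10) + 2.6·10^(78/10) + 5.3·10^(79/10) = 5.878e+08.
L_eq = 10·log₁₀(5.878e+08/12.2) = 76.83 dB.

76.8 dB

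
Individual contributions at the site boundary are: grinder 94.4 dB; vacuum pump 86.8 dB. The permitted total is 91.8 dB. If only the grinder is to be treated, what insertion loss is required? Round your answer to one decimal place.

4.3 dB

The untreated sources together contribute 10^(86.8/10) = 4.786e+08, i.e. 86.80 dB.
To meet 91.8 dB overall, the treated grinder may contribute at most 10^(91.8/10) − 4.786e+08 = 1.035e+09, i.e. 90.15 dB.
Required insertion loss = 94.4 − 90.15 = 4.25 dB.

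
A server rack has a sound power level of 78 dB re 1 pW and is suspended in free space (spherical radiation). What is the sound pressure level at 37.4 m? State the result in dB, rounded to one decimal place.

The power spreads over a sphere of area 4π·r², so L_p = L_w − 10·log₁₀(4π·r²).
4π·r² = 1.758e+04 m², 10·log₁₀ of that is 42.450 dB.
L_p = 78 − 42.450 = 35.55 dB.

35.6 dB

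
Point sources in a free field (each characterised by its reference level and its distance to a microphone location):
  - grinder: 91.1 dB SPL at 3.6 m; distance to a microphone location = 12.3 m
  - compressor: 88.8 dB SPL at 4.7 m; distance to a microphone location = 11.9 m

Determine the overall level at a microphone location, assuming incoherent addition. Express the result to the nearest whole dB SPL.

Propagate each source to the receiver with L = L_ref − 20·log₁₀(r/r_ref), then add intensities.
grinder: 91.1 − 20·log₁₀(12.3/3.6) = 91.1 − 10.67 = 80.43 dB SPL.
compressor: 88.8 − 20·log₁₀(11.9/4.7) = 88.8 − 8.07 = 80.73 dB SPL.
Σ 10^(L/10) = 2.287e+08 → L_total = 10·log₁₀(2.287e+08) = 83.59 dB SPL.

84 dB SPL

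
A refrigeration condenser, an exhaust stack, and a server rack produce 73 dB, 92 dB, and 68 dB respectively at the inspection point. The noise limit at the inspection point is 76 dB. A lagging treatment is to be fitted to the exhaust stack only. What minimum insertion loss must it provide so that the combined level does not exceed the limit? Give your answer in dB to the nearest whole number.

The untreated sources together contribute 10^(73/10) + 10^(68/10) = 2.626e+07, i.e. 74.19 dB.
The limit corresponds to 10^(76/10) = 3.981e+07; subtracting the fixed part leaves 1.355e+07 for the exhaust stack, i.e. 71.32 dB.
Required insertion loss = 92 − 71.32 = 20.68 dB.

21 dB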